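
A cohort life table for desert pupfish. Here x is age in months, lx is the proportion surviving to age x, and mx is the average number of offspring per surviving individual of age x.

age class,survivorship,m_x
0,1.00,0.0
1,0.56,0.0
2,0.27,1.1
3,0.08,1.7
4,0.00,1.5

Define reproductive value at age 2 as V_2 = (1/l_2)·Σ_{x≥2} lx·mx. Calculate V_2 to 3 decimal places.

1.604

lx·mx for x ≥ 2: 0.297, 0.136, 0 → sum = 0.433
V_2 = 0.433 / l_2 = 0.433 / 0.27 = 1.603704… → 1.604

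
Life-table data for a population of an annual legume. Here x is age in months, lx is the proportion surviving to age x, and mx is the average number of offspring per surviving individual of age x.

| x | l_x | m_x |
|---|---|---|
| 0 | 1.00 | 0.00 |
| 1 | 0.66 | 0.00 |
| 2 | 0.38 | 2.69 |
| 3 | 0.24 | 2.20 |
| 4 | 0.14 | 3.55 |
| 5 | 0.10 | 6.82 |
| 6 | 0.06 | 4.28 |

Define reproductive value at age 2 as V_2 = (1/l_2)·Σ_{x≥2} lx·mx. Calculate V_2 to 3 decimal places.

lx·mx for x ≥ 2: 1.0222, 0.528, 0.497, 0.682, 0.2568 → sum = 2.986
V_2 = 2.986 / l_2 = 2.986 / 0.38 = 7.857895… → 7.858

7.858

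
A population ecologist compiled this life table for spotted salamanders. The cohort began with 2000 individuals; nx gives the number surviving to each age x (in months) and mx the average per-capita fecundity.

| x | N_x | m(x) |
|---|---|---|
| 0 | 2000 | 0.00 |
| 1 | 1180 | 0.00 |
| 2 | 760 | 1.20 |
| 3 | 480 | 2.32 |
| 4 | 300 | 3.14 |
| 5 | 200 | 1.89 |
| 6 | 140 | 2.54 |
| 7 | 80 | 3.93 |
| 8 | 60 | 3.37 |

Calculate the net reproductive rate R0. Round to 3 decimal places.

2.109

lx = nx/n0 = nx/2000: 1, 0.59, 0.38, 0.24, 0.15, 0.1, 0.07, 0.04, 0.03
lx·mx by age: 0, 0, 0.456, 0.5568, 0.471, 0.189, 0.1778, 0.1572, 0.1011
R0 = Σ lx·mx = 2.1089 → 2.109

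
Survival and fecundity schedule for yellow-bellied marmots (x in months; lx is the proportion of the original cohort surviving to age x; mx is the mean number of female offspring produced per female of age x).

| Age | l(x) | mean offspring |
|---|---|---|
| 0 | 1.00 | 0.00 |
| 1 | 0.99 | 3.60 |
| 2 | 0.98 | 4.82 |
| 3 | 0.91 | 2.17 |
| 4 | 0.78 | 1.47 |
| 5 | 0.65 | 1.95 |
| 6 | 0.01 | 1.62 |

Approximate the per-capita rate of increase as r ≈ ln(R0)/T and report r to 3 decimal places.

R0 = Σ lx·mx = 0 + 3.564 + 4.7236 + 1.9747 + 1.1466 + 1.2675 + 0.0162 = 12.6926
Σ x·lx·mx = 29.9564; T = 29.9564/12.6926 = 2.36015…
r ≈ ln(R0)/T = ln(12.6926)/2.36015… = 1.07664… → 1.077

1.077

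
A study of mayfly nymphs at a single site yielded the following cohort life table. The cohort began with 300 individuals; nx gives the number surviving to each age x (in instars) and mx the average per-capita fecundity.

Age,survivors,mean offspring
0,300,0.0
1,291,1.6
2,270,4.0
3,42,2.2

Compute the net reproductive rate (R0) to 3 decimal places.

5.460

lx = nx/n0 = nx/300: 1, 0.97, 0.9, 0.14
lx·mx by age: 0, 1.552, 3.6, 0.308
R0 = Σ lx·mx = 5.46 → 5.460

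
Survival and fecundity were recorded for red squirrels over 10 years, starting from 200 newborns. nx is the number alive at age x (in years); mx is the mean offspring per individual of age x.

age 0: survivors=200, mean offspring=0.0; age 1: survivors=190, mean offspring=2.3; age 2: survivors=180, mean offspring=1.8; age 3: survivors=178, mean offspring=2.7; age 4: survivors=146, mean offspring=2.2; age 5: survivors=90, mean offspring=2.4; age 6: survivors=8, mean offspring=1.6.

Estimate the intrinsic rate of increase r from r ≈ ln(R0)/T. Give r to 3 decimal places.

lx = nx/n0 = nx/200: 1, 0.95, 0.9, 0.89, 0.73, 0.45, 0.04
R0 = Σ lx·mx = 0 + 2.185 + 1.62 + 2.403 + 1.606 + 1.08 + 0.064 = 8.958
Σ x·lx·mx = 24.842; T = 24.842/8.958 = 2.77316…
r ≈ ln(R0)/T = ln(8.958)/2.77316… = 0.79063… → 0.791

0.791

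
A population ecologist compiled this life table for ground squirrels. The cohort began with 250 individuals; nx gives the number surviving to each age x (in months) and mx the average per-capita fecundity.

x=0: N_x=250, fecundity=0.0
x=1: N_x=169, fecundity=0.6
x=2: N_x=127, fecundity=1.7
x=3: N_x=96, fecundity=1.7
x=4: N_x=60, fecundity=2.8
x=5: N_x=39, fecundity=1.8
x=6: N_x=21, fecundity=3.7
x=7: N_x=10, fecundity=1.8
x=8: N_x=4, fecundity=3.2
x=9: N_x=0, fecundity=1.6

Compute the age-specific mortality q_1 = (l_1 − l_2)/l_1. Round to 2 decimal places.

0.25

lx = nx/n0 = nx/250: 1, 0.676, 0.508, 0.384, 0.24, 0.156, 0.084, 0.04, 0.016, 0
q_1 = (l_1 − l_2) / l_1 = (0.676 − 0.508) / 0.676
     = 0.168 / 0.676 = 0.248521… → 0.25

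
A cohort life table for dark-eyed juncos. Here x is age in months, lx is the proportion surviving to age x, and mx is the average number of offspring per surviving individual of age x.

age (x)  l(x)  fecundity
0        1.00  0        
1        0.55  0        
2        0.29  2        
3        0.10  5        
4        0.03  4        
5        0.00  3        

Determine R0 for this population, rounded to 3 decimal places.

1.200

lx·mx by age: 0, 0, 0.58, 0.5, 0.12, 0
R0 = Σ lx·mx = 1.2 → 1.200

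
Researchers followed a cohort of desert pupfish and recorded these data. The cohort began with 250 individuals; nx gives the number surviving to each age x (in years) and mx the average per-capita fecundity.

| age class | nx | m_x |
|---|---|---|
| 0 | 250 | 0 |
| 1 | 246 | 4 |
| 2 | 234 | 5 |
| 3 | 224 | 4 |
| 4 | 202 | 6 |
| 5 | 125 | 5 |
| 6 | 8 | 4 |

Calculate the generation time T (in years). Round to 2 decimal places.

lx = nx/n0 = nx/250: 1, 0.984, 0.936, 0.896, 0.808, 0.5, 0.032
lx·mx: 0, 3.936, 4.68, 3.584, 4.848, 2.5, 0.128 → R0 = 19.676
x·lx·mx: 0, 3.936, 9.36, 10.752, 19.392, 12.5, 0.768 → Σ = 56.708
T = 56.708 / 19.676 = 2.88209… → 2.88

2.88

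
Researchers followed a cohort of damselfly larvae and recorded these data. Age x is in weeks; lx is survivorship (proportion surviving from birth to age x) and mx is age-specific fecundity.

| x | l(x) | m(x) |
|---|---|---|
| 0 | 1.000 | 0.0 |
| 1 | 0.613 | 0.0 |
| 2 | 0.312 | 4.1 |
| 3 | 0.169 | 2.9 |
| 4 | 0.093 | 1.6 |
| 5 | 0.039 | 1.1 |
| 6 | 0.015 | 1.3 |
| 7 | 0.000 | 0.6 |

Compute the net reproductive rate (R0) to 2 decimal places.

lx·mx by age: 0, 0, 1.2792, 0.4901, 0.1488, 0.0429, 0.0195, 0
R0 = Σ lx·mx = 1.9805 → 1.98

1.98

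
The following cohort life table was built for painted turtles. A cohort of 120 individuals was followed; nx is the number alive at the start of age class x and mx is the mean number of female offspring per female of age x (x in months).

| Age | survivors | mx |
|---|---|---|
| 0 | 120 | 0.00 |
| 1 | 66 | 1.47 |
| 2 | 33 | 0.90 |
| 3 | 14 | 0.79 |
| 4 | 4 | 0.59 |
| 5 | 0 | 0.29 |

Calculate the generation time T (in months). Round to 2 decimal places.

lx = nx/n0 = nx/120: 1, 0.55, 0.275, 0.11667…, 0.03333…, 0
lx·mx: 0, 0.8085, 0.2475, 0.092167…, 0.019667…, 0 → R0 = 1.167833…
x·lx·mx: 0, 0.8085, 0.495, 0.2765…, 0.078667…, 0 → Σ = 1.658667…
T = 1.658667… / 1.167833… = 1.420294… → 1.42

1.42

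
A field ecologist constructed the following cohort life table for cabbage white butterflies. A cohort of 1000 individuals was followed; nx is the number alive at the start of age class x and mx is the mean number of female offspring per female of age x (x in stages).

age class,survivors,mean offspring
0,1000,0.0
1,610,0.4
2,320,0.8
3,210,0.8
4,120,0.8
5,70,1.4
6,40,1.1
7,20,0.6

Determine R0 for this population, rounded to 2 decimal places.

lx = nx/n0 = nx/1000: 1, 0.61, 0.32, 0.21, 0.12, 0.07, 0.04, 0.02
lx·mx by age: 0, 0.244, 0.256, 0.168, 0.096, 0.098, 0.044, 0.012
R0 = Σ lx·mx = 0.918 → 0.92

0.92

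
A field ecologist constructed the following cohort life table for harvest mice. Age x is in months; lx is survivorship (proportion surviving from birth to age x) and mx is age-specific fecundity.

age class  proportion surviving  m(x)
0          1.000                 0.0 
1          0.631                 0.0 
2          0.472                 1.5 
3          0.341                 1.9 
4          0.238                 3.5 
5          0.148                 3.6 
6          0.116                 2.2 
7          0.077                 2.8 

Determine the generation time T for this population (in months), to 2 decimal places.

3.88

lx·mx: 0, 0, 0.708, 0.6479, 0.833, 0.5328, 0.2552, 0.2156 → R0 = 3.1925
x·lx·mx: 0, 0, 1.416, 1.9437, 3.332, 2.664, 1.5312, 1.5092 → Σ = 12.3961
T = 12.3961 / 3.1925 = 3.882882… → 3.88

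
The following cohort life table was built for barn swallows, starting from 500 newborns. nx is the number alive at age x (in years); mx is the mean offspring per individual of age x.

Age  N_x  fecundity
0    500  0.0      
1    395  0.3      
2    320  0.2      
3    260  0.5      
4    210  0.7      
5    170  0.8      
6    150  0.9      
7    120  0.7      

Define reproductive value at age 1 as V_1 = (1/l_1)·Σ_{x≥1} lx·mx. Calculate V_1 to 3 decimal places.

lx = nx/n0 = nx/500: 1, 0.79, 0.64, 0.52, 0.42, 0.34, 0.3, 0.24
lx·mx for x ≥ 1: 0.237, 0.128, 0.26, 0.294, 0.272, 0.27, 0.168 → sum = 1.629
V_1 = 1.629 / l_1 = 1.629 / 0.79 = 2.062025… → 2.062

2.062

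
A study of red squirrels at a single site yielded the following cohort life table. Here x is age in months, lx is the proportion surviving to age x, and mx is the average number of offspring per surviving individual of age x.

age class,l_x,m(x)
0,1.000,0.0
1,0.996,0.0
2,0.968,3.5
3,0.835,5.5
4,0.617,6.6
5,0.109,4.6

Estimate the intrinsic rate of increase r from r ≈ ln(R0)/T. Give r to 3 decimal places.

0.807

R0 = Σ lx·mx = 0 + 0 + 3.388 + 4.5925 + 4.0722 + 0.5014 = 12.5541
Σ x·lx·mx = 39.3493; T = 39.3493/12.5541 = 3.13438…
r ≈ ln(R0)/T = ln(12.5541)/3.13438… = 0.80719… → 0.807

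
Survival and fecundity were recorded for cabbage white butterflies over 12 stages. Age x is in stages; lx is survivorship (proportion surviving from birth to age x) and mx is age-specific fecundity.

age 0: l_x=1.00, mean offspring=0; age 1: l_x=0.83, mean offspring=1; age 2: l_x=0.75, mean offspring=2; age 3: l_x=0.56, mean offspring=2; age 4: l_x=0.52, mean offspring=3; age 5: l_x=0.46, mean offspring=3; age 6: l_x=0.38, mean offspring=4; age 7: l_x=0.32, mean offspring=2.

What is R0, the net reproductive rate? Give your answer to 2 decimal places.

8.55

lx·mx by age: 0, 0.83, 1.5, 1.12, 1.56, 1.38, 1.52, 0.64
R0 = Σ lx·mx = 8.55 → 8.55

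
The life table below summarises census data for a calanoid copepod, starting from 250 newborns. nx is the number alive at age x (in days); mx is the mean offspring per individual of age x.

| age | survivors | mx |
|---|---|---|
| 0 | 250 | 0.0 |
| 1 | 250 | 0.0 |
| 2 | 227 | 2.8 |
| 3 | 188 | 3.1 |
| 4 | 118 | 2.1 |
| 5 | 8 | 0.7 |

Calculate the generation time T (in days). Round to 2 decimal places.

2.74

lx = nx/n0 = nx/250: 1, 1, 0.908, 0.752, 0.472, 0.032
lx·mx: 0, 0, 2.5424, 2.3312, 0.9912, 0.0224 → R0 = 5.8872
x·lx·mx: 0, 0, 5.0848, 6.9936, 3.9648, 0.112 → Σ = 16.1552
T = 16.1552 / 5.8872 = 2.744123… → 2.74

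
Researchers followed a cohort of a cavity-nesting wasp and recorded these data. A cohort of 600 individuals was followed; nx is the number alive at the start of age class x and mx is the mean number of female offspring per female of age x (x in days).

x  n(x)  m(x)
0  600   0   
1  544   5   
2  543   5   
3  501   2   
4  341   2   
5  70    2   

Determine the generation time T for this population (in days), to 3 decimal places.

lx = nx/n0 = nx/600: 1, 0.90667…, 0.905, 0.835, 0.56833…, 0.11667…
lx·mx: 0, 4.533333…, 4.525, 1.67, 1.136667…, 0.233333… → R0 = 12.098333…
x·lx·mx: 0, 4.533333…, 9.05, 5.01, 4.546667…, 1.166667… → Σ = 24.306667…
T = 24.306667… / 12.098333… = 2.009092… → 2.009

2.009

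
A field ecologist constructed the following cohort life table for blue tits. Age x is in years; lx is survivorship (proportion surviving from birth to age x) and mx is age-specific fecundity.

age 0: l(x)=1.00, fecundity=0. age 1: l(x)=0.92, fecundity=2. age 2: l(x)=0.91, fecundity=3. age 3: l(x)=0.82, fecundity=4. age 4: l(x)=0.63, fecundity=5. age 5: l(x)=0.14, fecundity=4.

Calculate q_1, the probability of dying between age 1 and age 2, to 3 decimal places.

q_1 = (l_1 − l_2) / l_1 = (0.92 − 0.91) / 0.92
     = 0.01 / 0.92 = 0.01087… → 0.011

0.011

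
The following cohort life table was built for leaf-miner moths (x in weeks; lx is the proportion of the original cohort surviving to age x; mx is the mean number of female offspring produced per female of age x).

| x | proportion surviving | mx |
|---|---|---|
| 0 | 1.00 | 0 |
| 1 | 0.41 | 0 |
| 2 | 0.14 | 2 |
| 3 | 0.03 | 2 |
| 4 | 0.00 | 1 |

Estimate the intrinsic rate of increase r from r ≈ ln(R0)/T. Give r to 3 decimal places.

R0 = Σ lx·mx = 0 + 0 + 0.28 + 0.06 + 0 = 0.34
Σ x·lx·mx = 0.74; T = 0.74/0.34 = 2.17647…
r ≈ ln(R0)/T = ln(0.34)/2.17647… = -0.49567… → -0.496

-0.496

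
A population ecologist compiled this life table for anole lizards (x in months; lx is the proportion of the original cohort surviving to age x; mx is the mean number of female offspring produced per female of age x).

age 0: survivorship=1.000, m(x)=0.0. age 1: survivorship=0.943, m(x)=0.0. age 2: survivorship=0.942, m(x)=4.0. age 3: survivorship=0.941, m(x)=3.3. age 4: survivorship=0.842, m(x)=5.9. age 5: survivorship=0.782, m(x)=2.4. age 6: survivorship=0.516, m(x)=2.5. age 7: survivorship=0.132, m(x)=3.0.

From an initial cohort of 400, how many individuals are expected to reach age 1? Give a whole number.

377

Expected survivors = N0 · l_1 = 400 × 0.943 = 377.2 → 377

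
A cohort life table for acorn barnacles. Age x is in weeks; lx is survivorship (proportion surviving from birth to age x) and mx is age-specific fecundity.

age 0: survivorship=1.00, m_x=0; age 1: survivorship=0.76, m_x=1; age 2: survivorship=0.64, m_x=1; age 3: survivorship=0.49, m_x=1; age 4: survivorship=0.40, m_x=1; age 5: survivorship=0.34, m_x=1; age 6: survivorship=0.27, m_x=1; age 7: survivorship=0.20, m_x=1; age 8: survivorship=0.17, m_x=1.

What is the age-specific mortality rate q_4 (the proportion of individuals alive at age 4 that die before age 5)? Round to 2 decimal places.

q_4 = (l_4 − l_5) / l_4 = (0.4 − 0.34) / 0.4
     = 0.06 / 0.4 = 0.15 → 0.15

0.15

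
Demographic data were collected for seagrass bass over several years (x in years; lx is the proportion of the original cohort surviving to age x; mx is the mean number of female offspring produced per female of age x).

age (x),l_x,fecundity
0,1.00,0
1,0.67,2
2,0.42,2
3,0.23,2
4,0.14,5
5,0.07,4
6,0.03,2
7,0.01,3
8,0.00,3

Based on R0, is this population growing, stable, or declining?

R0 = Σ lx·mx = 0 + 1.34 + 0.84 + 0.46 + 0.7 + 0.28 + 0.06 + 0.03 + 0 = 3.71
R0 > 1, so the population is growing.

growing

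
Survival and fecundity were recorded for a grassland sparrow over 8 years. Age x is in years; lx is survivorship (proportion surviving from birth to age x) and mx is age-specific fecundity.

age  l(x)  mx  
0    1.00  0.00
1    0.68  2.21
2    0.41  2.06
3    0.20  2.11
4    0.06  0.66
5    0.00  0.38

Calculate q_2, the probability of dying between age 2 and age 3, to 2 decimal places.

0.51

q_2 = (l_2 − l_3) / l_2 = (0.41 − 0.2) / 0.41
     = 0.21 / 0.41 = 0.512195… → 0.51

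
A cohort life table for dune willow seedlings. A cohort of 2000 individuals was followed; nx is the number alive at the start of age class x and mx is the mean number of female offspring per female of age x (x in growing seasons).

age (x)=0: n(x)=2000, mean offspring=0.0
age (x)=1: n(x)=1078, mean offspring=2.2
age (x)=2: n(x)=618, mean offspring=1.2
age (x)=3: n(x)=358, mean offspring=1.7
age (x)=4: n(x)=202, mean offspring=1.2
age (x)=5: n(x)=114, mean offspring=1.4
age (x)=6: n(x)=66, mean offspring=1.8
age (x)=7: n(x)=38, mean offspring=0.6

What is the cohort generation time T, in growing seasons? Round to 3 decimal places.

1.951

lx = nx/n0 = nx/2000: 1, 0.539, 0.309, 0.179, 0.101, 0.057, 0.033, 0.019
lx·mx: 0, 1.1858, 0.3708, 0.3043, 0.1212, 0.0798, 0.0594, 0.0114 → R0 = 2.1327
x·lx·mx: 0, 1.1858, 0.7416, 0.9129, 0.4848, 0.399, 0.3564, 0.0798 → Σ = 4.1603
T = 4.1603 / 2.1327 = 1.95072… → 1.951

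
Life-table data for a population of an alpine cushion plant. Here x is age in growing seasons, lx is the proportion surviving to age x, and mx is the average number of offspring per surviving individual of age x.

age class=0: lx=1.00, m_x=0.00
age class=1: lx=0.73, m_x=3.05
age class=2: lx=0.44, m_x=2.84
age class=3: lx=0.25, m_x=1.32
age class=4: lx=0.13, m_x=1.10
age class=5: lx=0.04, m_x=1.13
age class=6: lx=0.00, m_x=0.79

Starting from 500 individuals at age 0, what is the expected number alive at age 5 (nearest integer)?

Expected survivors = N0 · l_5 = 500 × 0.04 = 20 → 20

20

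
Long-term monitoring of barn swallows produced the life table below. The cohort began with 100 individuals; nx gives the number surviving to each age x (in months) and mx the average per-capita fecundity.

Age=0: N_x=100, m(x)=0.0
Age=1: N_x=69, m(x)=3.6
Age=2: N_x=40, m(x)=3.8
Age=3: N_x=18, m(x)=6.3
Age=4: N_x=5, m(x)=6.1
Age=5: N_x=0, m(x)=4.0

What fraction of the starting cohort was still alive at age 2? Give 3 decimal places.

l_2 = n_2/n_0 = 40/100 = 0.4 → 0.400

0.400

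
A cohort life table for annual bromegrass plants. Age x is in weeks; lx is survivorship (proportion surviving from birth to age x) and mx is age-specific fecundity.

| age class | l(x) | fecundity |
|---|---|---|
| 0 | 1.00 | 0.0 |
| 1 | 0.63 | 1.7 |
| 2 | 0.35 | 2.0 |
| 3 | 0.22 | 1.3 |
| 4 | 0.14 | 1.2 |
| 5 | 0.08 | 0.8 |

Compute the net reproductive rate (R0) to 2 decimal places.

2.29

lx·mx by age: 0, 1.071, 0.7, 0.286, 0.168, 0.064
R0 = Σ lx·mx = 2.289 → 2.29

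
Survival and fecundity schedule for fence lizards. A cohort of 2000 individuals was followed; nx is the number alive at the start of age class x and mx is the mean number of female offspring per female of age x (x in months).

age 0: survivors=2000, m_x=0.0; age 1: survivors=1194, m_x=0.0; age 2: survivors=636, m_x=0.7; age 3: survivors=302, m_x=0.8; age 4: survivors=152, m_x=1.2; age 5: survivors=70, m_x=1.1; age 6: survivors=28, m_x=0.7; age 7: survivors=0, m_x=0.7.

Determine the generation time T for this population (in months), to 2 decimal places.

2.95

lx = nx/n0 = nx/2000: 1, 0.597, 0.318, 0.151, 0.076, 0.035, 0.014, 0
lx·mx: 0, 0, 0.2226, 0.1208, 0.0912, 0.0385, 0.0098, 0 → R0 = 0.4829
x·lx·mx: 0, 0, 0.4452, 0.3624, 0.3648, 0.1925, 0.0588, 0 → Σ = 1.4237
T = 1.4237 / 0.4829 = 2.948229… → 2.95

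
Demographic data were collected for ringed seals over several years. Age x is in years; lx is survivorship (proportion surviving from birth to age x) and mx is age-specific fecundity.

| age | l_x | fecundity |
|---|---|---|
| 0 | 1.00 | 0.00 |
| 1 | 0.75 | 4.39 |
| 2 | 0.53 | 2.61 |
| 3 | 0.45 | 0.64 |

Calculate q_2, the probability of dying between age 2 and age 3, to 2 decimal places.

q_2 = (l_2 − l_3) / l_2 = (0.53 − 0.45) / 0.53
     = 0.08 / 0.53 = 0.150943… → 0.15

0.15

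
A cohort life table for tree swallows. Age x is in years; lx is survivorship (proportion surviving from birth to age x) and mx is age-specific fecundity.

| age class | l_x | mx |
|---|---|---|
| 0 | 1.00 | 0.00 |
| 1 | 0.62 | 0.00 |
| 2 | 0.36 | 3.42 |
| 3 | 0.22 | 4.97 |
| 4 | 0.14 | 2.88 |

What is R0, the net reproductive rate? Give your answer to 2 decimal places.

2.73

lx·mx by age: 0, 0, 1.2312, 1.0934, 0.4032
R0 = Σ lx·mx = 2.7278 → 2.73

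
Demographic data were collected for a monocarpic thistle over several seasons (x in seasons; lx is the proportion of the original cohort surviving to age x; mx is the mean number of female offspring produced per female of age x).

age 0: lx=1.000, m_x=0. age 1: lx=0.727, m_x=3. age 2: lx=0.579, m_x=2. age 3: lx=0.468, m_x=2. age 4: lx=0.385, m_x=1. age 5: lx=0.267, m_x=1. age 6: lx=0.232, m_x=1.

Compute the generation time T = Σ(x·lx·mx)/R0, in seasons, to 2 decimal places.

2.24

lx·mx: 0, 2.181, 1.158, 0.936, 0.385, 0.267, 0.232 → R0 = 5.159
x·lx·mx: 0, 2.181, 2.316, 2.808, 1.54, 1.335, 1.392 → Σ = 11.572
T = 11.572 / 5.159 = 2.24307… → 2.24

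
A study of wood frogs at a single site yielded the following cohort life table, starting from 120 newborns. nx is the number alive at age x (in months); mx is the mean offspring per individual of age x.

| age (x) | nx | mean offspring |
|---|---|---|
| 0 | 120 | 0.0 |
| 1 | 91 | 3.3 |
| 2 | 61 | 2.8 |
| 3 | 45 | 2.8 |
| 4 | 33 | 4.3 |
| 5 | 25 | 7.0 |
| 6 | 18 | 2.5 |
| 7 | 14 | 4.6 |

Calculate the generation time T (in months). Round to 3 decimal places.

lx = nx/n0 = nx/120: 1, 0.75833…, 0.50833…, 0.375, 0.275, 0.20833…, 0.15, 0.11667…
lx·mx: 0, 2.5025…, 1.423333…, 1.05, 1.1825, 1.458333…, 0.375, 0.536667… → R0 = 8.528333…
x·lx·mx: 0, 2.5025…, 2.846667…, 3.15, 4.73, 7.291667…, 2.25, 3.756667… → Σ = 26.5275…
T = 26.5275… / 8.528333… = 3.110514… → 3.111

3.111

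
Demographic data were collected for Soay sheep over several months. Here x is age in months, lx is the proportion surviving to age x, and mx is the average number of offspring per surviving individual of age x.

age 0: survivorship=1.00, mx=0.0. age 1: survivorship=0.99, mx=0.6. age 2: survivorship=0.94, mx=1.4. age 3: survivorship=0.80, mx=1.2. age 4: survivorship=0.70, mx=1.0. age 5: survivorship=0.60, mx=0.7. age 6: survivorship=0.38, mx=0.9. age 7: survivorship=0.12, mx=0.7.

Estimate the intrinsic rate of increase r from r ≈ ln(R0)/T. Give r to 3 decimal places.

0.481

R0 = Σ lx·mx = 0 + 0.594 + 1.316 + 0.96 + 0.7 + 0.42 + 0.342 + 0.084 = 4.416
Σ x·lx·mx = 13.646; T = 13.646/4.416 = 3.09013…
r ≈ ln(R0)/T = ln(4.416)/3.09013… = 0.48064… → 0.481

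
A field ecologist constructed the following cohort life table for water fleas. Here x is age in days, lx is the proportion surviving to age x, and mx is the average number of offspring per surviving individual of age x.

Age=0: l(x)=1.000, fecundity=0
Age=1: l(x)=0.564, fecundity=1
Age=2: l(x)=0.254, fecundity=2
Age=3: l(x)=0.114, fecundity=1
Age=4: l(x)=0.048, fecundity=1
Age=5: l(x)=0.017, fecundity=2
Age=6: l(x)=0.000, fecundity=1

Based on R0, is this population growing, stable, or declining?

R0 = Σ lx·mx = 0 + 0.564 + 0.508 + 0.114 + 0.048 + 0.034 + 0 = 1.268
R0 > 1, so the population is growing.

growing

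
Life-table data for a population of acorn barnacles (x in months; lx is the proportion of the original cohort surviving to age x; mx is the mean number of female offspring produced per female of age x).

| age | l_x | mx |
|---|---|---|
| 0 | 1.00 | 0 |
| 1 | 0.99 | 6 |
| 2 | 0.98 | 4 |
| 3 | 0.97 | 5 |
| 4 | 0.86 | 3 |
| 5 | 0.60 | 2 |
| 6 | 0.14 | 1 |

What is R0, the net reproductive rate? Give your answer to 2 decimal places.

18.63

lx·mx by age: 0, 5.94, 3.92, 4.85, 2.58, 1.2, 0.14
R0 = Σ lx·mx = 18.63 → 18.63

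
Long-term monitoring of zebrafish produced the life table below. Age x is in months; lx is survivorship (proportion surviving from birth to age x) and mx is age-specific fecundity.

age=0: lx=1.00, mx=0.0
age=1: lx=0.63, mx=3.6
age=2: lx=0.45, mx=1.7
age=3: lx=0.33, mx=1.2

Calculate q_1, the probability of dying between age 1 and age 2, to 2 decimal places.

q_1 = (l_1 − l_2) / l_1 = (0.63 − 0.45) / 0.63
     = 0.18 / 0.63 = 0.285714… → 0.29

0.29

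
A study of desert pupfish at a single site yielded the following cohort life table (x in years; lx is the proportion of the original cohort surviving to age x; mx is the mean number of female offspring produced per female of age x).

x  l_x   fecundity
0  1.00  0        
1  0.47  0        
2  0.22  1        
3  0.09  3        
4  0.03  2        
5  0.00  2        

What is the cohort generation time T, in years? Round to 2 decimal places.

2.71

lx·mx: 0, 0, 0.22, 0.27, 0.06, 0 → R0 = 0.55
x·lx·mx: 0, 0, 0.44, 0.81, 0.24, 0 → Σ = 1.49
T = 1.49 / 0.55 = 2.709091… → 2.71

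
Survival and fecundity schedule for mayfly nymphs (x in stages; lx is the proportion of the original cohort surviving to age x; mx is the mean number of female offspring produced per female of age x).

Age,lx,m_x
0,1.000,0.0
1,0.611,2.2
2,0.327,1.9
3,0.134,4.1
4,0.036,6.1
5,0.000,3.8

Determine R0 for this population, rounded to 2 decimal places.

lx·mx by age: 0, 1.3442, 0.6213, 0.5494, 0.2196, 0
R0 = Σ lx·mx = 2.7345 → 2.73

2.73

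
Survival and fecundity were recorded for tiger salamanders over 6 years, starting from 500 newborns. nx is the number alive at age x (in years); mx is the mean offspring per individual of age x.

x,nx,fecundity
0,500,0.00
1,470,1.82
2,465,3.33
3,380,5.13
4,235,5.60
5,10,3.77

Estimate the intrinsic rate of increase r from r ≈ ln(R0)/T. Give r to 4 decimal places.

lx = nx/n0 = nx/500: 1, 0.94, 0.93, 0.76, 0.47, 0.02
R0 = Σ lx·mx = 0 + 1.7108 + 3.0969 + 3.8988 + 2.632 + 0.0754 = 11.4139
Σ x·lx·mx = 30.506; T = 30.506/11.4139 = 2.67271…
r ≈ ln(R0)/T = ln(11.4139)/2.67271… = 0.910999… → 0.9110

0.9110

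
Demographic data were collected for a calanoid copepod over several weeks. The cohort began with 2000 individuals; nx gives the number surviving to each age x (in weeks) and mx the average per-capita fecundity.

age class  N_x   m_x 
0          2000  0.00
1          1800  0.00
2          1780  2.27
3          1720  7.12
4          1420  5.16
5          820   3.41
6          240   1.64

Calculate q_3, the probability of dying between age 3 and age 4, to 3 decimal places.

0.174

lx = nx/n0 = nx/2000: 1, 0.9, 0.89, 0.86, 0.71, 0.41, 0.12
q_3 = (l_3 − l_4) / l_3 = (0.86 − 0.71) / 0.86
     = 0.15 / 0.86 = 0.174419… → 0.174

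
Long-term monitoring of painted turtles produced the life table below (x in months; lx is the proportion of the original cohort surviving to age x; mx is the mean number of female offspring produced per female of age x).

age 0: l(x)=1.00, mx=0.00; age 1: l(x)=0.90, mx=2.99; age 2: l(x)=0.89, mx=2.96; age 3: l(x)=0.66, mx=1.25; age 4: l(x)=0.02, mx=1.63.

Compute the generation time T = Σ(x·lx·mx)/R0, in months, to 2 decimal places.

lx·mx: 0, 2.691, 2.6344, 0.825, 0.0326 → R0 = 6.183
x·lx·mx: 0, 2.691, 5.2688, 2.475, 0.1304 → Σ = 10.5652
T = 10.5652 / 6.183 = 1.70875… → 1.71

1.71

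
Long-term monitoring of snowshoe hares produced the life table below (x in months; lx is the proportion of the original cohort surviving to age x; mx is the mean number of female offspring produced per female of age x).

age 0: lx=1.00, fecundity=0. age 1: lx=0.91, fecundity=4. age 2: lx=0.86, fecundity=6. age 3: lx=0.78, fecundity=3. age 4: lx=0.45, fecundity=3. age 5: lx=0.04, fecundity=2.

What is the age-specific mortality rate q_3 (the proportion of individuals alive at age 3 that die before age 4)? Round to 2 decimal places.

0.42

q_3 = (l_3 − l_4) / l_3 = (0.78 − 0.45) / 0.78
     = 0.33 / 0.78 = 0.423077… → 0.42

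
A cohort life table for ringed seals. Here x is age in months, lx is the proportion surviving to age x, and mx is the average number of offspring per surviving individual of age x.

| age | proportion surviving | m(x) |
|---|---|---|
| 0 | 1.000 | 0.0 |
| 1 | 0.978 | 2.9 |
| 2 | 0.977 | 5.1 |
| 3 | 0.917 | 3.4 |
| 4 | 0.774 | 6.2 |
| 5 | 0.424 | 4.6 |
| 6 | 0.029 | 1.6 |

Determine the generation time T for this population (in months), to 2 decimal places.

2.90

lx·mx: 0, 2.8362, 4.9827, 3.1178, 4.7988, 1.9504, 0.0464 → R0 = 17.7323
x·lx·mx: 0, 2.8362, 9.9654, 9.3534, 19.1952, 9.752, 0.2784 → Σ = 51.3806
T = 51.3806 / 17.7323 = 2.897571… → 2.90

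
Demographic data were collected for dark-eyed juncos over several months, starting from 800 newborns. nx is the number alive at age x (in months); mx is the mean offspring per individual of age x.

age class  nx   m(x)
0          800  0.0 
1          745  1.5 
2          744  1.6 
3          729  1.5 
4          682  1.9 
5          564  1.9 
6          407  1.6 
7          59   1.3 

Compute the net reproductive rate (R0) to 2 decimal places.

lx = nx/n0 = nx/800: 1, 0.93125, 0.93, 0.91125, 0.8525, 0.705, 0.50875, 0.07375
lx·mx by age: 0, 1.396875, 1.488, 1.366875, 1.61975, 1.3395, 0.814, 0.095875
R0 = Σ lx·mx = 8.120875 → 8.12

8.12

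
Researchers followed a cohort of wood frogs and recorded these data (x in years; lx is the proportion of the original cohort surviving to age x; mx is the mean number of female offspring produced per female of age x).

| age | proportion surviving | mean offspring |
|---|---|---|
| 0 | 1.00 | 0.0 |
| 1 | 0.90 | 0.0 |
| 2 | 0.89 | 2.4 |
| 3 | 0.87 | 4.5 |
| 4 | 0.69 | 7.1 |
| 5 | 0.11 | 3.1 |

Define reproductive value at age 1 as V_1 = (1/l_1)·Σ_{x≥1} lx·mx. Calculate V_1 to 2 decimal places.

12.55

lx·mx for x ≥ 1: 0, 2.136, 3.915, 4.899, 0.341 → sum = 11.291
V_1 = 11.291 / l_1 = 11.291 / 0.9 = 12.545556… → 12.55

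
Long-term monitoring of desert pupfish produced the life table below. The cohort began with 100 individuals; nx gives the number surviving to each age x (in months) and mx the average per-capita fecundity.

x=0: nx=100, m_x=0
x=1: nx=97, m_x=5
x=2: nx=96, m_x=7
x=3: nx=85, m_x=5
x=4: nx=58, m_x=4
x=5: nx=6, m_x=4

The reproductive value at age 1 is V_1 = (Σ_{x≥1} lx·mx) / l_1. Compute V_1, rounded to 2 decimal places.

18.95

lx = nx/n0 = nx/100: 1, 0.97, 0.96, 0.85, 0.58, 0.06
lx·mx for x ≥ 1: 4.85, 6.72, 4.25, 2.32, 0.24 → sum = 18.38
V_1 = 18.38 / l_1 = 18.38 / 0.97 = 18.948454… → 18.95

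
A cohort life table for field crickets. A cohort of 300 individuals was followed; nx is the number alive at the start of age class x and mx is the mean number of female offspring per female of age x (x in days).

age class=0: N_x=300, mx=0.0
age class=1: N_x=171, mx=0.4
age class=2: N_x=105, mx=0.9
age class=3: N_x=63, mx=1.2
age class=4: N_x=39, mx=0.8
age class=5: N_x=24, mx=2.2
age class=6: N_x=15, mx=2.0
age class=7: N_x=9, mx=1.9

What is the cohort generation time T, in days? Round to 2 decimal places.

lx = nx/n0 = nx/300: 1, 0.57, 0.35, 0.21, 0.13, 0.08, 0.05, 0.03
lx·mx: 0, 0.228, 0.315, 0.252, 0.104, 0.176, 0.1, 0.057 → R0 = 1.232
x·lx·mx: 0, 0.228, 0.63, 0.756, 0.416, 0.88, 0.6, 0.399 → Σ = 3.909
T = 3.909 / 1.232 = 3.17289… → 3.17

3.17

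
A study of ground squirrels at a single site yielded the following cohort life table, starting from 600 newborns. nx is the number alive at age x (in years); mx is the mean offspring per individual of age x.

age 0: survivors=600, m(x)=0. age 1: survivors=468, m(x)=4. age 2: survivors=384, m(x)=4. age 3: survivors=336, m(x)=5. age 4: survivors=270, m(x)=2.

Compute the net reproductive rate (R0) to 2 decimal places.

9.38

lx = nx/n0 = nx/600: 1, 0.78, 0.64, 0.56, 0.45
lx·mx by age: 0, 3.12, 2.56, 2.8, 0.9
R0 = Σ lx·mx = 9.38 → 9.38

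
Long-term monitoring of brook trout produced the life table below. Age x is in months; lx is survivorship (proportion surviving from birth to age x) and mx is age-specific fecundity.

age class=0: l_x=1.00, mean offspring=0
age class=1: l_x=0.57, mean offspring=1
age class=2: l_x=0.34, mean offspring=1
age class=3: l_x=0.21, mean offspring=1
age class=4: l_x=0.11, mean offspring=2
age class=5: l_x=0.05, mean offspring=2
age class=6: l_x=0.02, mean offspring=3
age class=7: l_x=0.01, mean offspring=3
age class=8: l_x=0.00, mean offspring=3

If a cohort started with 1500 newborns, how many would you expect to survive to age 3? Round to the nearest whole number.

315

Expected survivors = N0 · l_3 = 1500 × 0.21 = 315 → 315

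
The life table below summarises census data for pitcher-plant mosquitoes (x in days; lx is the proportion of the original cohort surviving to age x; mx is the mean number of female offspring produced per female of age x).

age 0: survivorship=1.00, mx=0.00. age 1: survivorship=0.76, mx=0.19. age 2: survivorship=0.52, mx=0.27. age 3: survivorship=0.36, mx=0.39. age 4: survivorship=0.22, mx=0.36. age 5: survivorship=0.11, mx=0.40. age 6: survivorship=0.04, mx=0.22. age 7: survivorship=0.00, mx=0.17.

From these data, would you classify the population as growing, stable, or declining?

declining

R0 = Σ lx·mx = 0 + 0.1444 + 0.1404 + 0.1404 + 0.0792 + 0.044 + 0.0088 + 0 = 0.5572
R0 < 1, so the population is declining.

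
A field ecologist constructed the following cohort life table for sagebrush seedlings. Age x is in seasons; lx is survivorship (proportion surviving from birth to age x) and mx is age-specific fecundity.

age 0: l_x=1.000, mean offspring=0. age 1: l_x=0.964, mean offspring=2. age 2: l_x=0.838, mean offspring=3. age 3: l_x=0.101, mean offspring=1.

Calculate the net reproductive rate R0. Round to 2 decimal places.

4.54

lx·mx by age: 0, 1.928, 2.514, 0.101
R0 = Σ lx·mx = 4.543 → 4.54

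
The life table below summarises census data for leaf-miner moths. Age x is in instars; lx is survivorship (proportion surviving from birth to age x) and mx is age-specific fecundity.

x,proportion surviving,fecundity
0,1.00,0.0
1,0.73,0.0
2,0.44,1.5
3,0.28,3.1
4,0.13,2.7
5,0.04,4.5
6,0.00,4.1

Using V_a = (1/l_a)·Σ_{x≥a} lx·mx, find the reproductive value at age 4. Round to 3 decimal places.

4.085

lx·mx for x ≥ 4: 0.351, 0.18, 0 → sum = 0.531
V_4 = 0.531 / l_4 = 0.531 / 0.13 = 4.084615… → 4.085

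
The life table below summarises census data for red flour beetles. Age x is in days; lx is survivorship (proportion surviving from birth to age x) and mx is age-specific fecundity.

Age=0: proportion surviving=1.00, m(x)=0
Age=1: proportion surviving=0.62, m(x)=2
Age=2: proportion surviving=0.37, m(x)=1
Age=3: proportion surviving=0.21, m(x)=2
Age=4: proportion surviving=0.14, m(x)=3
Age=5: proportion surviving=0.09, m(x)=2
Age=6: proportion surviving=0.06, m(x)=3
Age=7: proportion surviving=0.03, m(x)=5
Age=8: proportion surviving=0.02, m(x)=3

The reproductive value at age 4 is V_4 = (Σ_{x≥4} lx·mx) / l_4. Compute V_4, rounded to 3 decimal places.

7.071

lx·mx for x ≥ 4: 0.42, 0.18, 0.18, 0.15, 0.06 → sum = 0.99
V_4 = 0.99 / l_4 = 0.99 / 0.14 = 7.071429… → 7.071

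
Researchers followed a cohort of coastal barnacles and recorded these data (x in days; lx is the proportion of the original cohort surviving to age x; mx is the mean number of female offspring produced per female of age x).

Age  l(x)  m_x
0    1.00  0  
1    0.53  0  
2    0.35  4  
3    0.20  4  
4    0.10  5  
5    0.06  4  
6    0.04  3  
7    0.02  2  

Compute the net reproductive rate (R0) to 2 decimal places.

3.10

lx·mx by age: 0, 0, 1.4, 0.8, 0.5, 0.24, 0.12, 0.04
R0 = Σ lx·mx = 3.1 → 3.10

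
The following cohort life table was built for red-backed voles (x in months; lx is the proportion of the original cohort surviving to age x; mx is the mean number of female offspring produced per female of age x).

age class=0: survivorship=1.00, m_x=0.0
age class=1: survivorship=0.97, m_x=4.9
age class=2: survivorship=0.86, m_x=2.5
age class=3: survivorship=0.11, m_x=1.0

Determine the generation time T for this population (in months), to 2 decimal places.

1.34

lx·mx: 0, 4.753, 2.15, 0.11 → R0 = 7.013
x·lx·mx: 0, 4.753, 4.3, 0.33 → Σ = 9.383
T = 9.383 / 7.013 = 1.337944… → 1.34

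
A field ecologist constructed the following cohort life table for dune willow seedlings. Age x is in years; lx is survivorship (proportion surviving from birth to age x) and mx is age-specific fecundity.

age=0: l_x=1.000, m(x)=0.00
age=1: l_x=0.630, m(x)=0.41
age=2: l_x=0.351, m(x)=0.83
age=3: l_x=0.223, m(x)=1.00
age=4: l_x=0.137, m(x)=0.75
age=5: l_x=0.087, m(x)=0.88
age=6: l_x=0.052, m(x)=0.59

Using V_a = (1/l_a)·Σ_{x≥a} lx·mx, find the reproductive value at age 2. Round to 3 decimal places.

2.064

lx·mx for x ≥ 2: 0.29133, 0.223, 0.10275, 0.07656, 0.03068 → sum = 0.72432
V_2 = 0.72432 / l_2 = 0.72432 / 0.351 = 2.06359… → 2.064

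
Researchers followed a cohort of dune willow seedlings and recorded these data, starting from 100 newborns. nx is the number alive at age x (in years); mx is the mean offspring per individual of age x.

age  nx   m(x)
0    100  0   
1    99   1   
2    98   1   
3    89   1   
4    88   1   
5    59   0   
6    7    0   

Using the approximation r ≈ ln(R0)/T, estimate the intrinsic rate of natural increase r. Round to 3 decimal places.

lx = nx/n0 = nx/100: 1, 0.99, 0.98, 0.89, 0.88, 0.59, 0.07
R0 = Σ lx·mx = 0 + 0.99 + 0.98 + 0.89 + 0.88 + 0 + 0 = 3.74
Σ x·lx·mx = 9.14; T = 9.14/3.74 = 2.44385…
r ≈ ln(R0)/T = ln(3.74)/2.44385… = 0.53976… → 0.540

0.540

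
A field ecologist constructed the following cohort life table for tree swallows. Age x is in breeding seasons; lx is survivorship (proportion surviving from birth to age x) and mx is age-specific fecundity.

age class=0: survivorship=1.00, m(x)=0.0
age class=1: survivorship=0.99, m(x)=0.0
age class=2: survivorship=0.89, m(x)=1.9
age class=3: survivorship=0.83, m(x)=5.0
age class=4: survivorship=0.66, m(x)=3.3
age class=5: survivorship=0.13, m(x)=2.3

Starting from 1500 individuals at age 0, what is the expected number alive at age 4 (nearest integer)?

Expected survivors = N0 · l_4 = 1500 × 0.66 = 990 → 990

990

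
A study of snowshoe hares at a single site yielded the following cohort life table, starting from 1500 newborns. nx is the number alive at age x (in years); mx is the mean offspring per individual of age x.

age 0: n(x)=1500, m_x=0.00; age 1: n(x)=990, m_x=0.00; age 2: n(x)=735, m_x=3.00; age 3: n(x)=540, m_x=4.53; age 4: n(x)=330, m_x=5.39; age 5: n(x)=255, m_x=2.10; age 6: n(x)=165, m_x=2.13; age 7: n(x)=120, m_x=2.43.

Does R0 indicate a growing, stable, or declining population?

growing

lx = nx/n0 = nx/1500: 1, 0.66, 0.49, 0.36, 0.22, 0.17, 0.11, 0.08
R0 = Σ lx·mx = 0 + 0 + 1.47 + 1.6308 + 1.1858 + 0.357 + 0.2343 + 0.1944 = 5.0723
R0 > 1, so the population is growing.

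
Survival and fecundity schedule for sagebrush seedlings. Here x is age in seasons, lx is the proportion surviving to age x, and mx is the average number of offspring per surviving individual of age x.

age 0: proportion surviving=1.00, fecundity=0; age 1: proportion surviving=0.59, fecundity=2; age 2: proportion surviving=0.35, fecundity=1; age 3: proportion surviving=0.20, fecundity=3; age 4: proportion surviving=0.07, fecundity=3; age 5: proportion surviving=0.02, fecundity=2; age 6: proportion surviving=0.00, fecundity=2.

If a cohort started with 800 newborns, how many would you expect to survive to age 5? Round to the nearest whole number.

Expected survivors = N0 · l_5 = 800 × 0.02 = 16 → 16

16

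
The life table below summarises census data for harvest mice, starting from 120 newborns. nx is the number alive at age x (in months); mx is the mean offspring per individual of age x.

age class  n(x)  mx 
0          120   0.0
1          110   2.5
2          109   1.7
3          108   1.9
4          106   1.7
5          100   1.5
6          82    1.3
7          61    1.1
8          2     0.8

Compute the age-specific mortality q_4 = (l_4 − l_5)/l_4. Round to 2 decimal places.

lx = nx/n0 = nx/120: 1, 0.91667…, 0.90833…, 0.9, 0.88333…, 0.83333…, 0.68333…, 0.50833…, 0.01667…
q_4 = (l_4 − l_5) / l_4 = (0.883333… − 0.833333…) / 0.883333…
     = 0.05… / 0.883333… = 0.056604… → 0.06

0.06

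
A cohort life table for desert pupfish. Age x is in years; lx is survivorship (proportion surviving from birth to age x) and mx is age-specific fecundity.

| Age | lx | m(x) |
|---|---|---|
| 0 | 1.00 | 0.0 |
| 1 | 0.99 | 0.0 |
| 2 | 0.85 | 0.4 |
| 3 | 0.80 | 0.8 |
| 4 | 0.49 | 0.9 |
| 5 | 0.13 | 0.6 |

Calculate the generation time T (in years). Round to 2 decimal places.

3.17

lx·mx: 0, 0, 0.34, 0.64, 0.441, 0.078 → R0 = 1.499
x·lx·mx: 0, 0, 0.68, 1.92, 1.764, 0.39 → Σ = 4.754
T = 4.754 / 1.499 = 3.171448… → 3.17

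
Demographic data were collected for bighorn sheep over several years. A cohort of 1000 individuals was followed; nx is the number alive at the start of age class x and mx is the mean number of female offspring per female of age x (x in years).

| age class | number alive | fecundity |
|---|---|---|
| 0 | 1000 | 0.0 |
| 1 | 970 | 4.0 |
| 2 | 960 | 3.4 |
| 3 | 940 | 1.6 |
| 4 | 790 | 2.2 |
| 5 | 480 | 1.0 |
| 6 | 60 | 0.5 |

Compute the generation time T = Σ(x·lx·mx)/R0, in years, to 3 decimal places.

2.244

lx = nx/n0 = nx/1000: 1, 0.97, 0.96, 0.94, 0.79, 0.48, 0.06
lx·mx: 0, 3.88, 3.264, 1.504, 1.738, 0.48, 0.03 → R0 = 10.896
x·lx·mx: 0, 3.88, 6.528, 4.512, 6.952, 2.4, 0.18 → Σ = 24.452
T = 24.452 / 10.896 = 2.244126… → 2.244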